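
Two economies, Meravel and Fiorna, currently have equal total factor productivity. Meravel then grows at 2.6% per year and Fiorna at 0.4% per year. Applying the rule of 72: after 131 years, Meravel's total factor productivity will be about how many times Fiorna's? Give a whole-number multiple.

roughly 16 times

Rate gap = 2.6% − 0.4% = 2.2 points.
The ratio doubles every 72/2.2 ≈ 32.73 years.
131/32.73 ≈ 4.00 doublings → ratio ≈ 2^4.00 ≈ 16.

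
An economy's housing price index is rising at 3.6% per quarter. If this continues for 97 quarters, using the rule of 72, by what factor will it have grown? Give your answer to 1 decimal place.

28.8 times

Doubles every ≈ 20.00 quarters (72/3.6).
97 quarters is 4.85 doublings; 2^4.85 ≈ 28.8×.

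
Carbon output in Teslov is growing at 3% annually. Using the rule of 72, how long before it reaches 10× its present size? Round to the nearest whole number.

Doubling time ≈ 72/3 = 24.00 years.
10× is log₂ 10 ≈ 3.32 doublings, so ≈ 3.32 × 24.00 = 80 years.

approximately 80 years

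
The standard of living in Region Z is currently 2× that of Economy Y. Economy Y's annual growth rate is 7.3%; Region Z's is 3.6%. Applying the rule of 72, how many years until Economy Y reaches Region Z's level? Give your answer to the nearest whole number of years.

What matters is the difference: 3.7 pp.
Rule of 72 on the gap: the ratio halves every 72/3.7 ≈ 19.46 years.
A 2× gap closes after 1 halving: 1 × 19.46 ≈ 19 years.

19 years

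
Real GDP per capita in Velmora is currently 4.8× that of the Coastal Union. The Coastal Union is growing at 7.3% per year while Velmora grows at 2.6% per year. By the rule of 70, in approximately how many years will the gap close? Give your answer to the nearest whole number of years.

The growth-rate gap is 7.3% − 2.6% = 4.7 percentage points.
So the ratio between them halves every 70/4.7 ≈ 14.89 years.
A 4.8× gap takes log₂(4.8) ≈ 2.26 halvings to close: 2.26 × 14.89 ≈ 34 years.

around 34 years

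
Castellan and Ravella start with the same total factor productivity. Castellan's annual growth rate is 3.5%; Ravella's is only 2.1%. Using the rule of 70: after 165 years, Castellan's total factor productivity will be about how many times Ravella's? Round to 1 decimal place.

Rate gap = 3.5% − 2.1% = 1.4 points.
The ratio doubles every 70/1.4 ≈ 50.00 years.
165/50.00 ≈ 3.30 doublings → ratio ≈ 2^3.30 ≈ 9.8.

roughly 9.8 times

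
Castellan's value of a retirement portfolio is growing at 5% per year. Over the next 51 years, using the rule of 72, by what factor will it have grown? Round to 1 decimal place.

roughly 11.6 times

Doubling time ≈ 72/5 = 14.40 years.
51 years / 14.40 ≈ 3.54 doublings → factor 2^3.54 ≈ 11.6.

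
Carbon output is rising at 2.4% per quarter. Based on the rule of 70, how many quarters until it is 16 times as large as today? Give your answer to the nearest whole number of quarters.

around 117 quarters

At 2.4% it doubles every 70/2.4 ≈ 29.17 quarters.
16 = 2^4, so 4 doublings → 117 quarters.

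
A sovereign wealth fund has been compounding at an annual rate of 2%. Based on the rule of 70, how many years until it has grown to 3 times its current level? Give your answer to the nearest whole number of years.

about 55 years

At 2% it doubles every 70/2 ≈ 35.00 years.
Reaching 3× takes log₂(3) ≈ 1.58 doublings.
1.58 × 35.00 ≈ 55 years.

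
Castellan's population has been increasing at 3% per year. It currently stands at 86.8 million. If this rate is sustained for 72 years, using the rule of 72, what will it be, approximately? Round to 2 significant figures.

≈ 690 million

Doubling time ≈ 72/3 = 24.00 years.
72 years is 72/24.00 ≈ 3.00 doublings, a factor of 2^3.00 ≈ 8.00.
86.8 × 8.00 ≈ 690 million.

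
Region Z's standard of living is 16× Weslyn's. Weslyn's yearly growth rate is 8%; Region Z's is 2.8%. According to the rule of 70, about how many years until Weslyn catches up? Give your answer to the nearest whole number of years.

≈ 54 years

What matters is the difference: 5.2 pp.
Rule of 70 on the gap: the ratio halves every 70/5.2 ≈ 13.46 years.
A 16× gap closes after 4 halvings: 4 × 13.46 ≈ 54 years.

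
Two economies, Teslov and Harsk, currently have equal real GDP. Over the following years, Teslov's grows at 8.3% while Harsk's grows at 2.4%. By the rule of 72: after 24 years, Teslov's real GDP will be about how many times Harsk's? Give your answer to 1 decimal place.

Only the 5.9-point difference matters.
72/5.9 ≈ 12.20 years per doubling of the ratio; 24 years gives 1.97 doublings, so ≈ 3.9×.

around 3.9 times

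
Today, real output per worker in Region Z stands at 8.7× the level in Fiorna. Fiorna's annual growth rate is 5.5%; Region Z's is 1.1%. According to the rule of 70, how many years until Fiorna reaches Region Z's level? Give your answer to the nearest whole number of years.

about 50 years

Fiorna gains on Region Z at 5.5% − 1.1% = 4.4 points a year.
At that relative rate the gap halves every 70/4.4 ≈ 15.91 years.
An 8.7× gap takes log₂(8.7) ≈ 3.12 halvings to close: 3.12 × 15.91 ≈ 50 years.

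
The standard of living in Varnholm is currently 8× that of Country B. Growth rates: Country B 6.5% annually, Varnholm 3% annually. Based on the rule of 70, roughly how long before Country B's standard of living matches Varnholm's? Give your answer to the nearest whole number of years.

≈ 60 years

What matters is the difference: 3.5 pp.
Rule of 70 on the gap: the ratio halves every 70/3.5 ≈ 20.00 years.
An 8× gap closes after 3 halvings: 3 × 20.00 ≈ 60 years.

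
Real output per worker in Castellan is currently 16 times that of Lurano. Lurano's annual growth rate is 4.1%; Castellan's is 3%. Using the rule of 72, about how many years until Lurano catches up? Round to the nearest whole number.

What matters is the difference: 1.1 pp.
Rule of 72 on the gap: the ratio halves every 72/1.1 ≈ 65.45 years.
A 16 times gap closes after 4 halvings: 4 × 65.45 ≈ 262 years.

around 262 years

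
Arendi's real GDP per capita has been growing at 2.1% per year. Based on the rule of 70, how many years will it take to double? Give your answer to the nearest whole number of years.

approximately 33 years

Doubling time ≈ 70 / 2.1 = 33.33 years.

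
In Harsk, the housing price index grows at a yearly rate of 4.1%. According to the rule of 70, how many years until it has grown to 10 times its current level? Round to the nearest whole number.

At 4.1% it doubles every 70/4.1 ≈ 17.07 years.
Reaching 10× takes log₂(10) ≈ 3.32 doublings.
3.32 × 17.07 ≈ 57 years.

approximately 57 years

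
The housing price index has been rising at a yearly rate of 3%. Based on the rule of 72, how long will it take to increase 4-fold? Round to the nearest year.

One doubling takes 72/3 = 24.00 years.
4× is 2 doublings, so 2 × 24.00 ≈ 48 years.

about 48 years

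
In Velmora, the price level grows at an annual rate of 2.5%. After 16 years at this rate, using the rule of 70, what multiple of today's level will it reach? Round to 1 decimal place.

≈ 1.5 times

Doubles every ≈ 28.00 years (70/2.5).
16 years is 0.57 doublings; 2^0.57 ≈ 1.5×.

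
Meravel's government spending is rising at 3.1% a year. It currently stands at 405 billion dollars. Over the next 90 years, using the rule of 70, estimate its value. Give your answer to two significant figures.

It doubles every 70/3.1 ≈ 22.58 years, so 90 years is 3.99 doublings.
2^3.99 ≈ 15.89; 405 × 15.89 ≈ 6400 billion dollars.

approximately 6400 billion dollars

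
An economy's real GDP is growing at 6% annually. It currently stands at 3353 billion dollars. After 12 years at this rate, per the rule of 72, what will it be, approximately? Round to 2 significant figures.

around 6700 billion dollars

It doubles every 72/6 ≈ 12.00 years, so 12 years is 1.00 doublings.
2^1.00 ≈ 2.00; 3353 × 2.00 ≈ 6700 billion dollars.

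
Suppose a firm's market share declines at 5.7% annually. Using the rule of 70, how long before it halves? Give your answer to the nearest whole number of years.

12 years

Halving time ≈ 70 / 5.7 = 12.28 → 12 years.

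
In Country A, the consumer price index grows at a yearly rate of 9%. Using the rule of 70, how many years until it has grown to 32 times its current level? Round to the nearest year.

Doubling time ≈ 70/9 = 7.78 years.
32× is 5 doublings, so 5 × 7.78 ≈ 39 years.

approximately 39 years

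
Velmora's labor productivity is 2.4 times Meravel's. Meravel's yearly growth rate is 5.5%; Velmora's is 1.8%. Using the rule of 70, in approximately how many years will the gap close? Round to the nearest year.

Meravel gains on Velmora at 5.5% − 1.8% = 3.7 points a year.
At that relative rate the gap halves every 70/3.7 ≈ 18.92 years.
A 2.4 times gap takes log₂(2.4) ≈ 1.26 halvings to close: 1.26 × 18.92 ≈ 24 years.

approximately 24 years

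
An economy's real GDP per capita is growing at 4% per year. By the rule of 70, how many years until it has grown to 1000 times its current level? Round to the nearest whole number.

At 4% it doubles every 70/4 ≈ 17.50 years.
Reaching 1000× takes log₂(1000) ≈ 9.97 doublings.
9.97 × 17.50 ≈ 174 years.

approximately 174 years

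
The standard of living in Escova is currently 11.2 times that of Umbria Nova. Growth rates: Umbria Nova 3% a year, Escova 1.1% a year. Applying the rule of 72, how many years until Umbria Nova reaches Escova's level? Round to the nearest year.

≈ 132 years

What matters is the difference: 1.9 pp.
Rule of 72 on the gap: the ratio halves every 72/1.9 ≈ 37.89 years.
An 11.2 times gap takes log₂(11.2) ≈ 3.49 halvings to close: 3.49 × 37.89 ≈ 132 years.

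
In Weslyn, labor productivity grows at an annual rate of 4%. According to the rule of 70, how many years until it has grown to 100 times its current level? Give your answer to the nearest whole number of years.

116 years

One doubling takes 70/4 = 17.50 years.
Reaching 100× takes log₂(100) ≈ 6.64 doublings.
6.64 × 17.50 ≈ 116 years.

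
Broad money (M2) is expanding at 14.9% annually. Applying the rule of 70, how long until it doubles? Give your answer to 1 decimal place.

At 14.9%, doubling takes about 70/14.9 = 4.70 years.

approximately 4.7 years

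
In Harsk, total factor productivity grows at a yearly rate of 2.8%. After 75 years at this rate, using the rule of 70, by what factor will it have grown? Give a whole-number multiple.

Doubling time ≈ 70/2.8 = 25.00 years.
75/25.00 ≈ 3 doublings, so about 2^3 = 8×.

approximately 8 times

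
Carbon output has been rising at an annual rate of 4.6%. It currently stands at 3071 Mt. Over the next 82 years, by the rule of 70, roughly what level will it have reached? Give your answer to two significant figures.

It doubles every 70/4.6 ≈ 15.22 years, so 82 years is 5.39 doublings.
2^5.39 ≈ 41.93; 3071 × 41.93 ≈ 130000 Mt.

130000 Mt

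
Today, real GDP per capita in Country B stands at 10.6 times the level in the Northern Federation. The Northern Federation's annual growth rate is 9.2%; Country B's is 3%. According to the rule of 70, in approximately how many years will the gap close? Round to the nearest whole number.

about 38 years

the Northern Federation gains on Country B at 9.2% − 3% = 6.2 points a year.
At that relative rate the gap halves every 70/6.2 ≈ 11.29 years.
A 10.6 times gap takes log₂(10.6) ≈ 3.41 halvings to close: 3.41 × 11.29 ≈ 38 years.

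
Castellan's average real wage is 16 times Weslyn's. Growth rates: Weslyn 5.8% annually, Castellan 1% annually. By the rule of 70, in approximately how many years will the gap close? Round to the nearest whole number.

approximately 58 years

Weslyn gains on Castellan at 5.8% − 1% = 4.8 points a year.
At that relative rate the gap halves every 70/4.8 ≈ 14.58 years.
A 16 times gap closes after 4 halvings: 4 × 14.58 ≈ 58 years.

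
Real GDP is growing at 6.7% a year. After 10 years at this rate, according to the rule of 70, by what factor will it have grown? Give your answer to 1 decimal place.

around 1.9 times

Doubling time ≈ 70/6.7 = 10.45 years.
10 years / 10.45 ≈ 0.96 doublings → factor 2^0.96 ≈ 1.9.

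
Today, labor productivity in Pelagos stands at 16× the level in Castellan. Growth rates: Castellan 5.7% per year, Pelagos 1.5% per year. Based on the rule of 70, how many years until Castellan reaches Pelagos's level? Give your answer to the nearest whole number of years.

What matters is the difference: 4.2 pp.
Rule of 70 on the gap: the ratio halves every 70/4.2 ≈ 16.67 years.
A 16× gap closes after 4 halvings: 4 × 16.67 ≈ 67 years.

approximately 67 years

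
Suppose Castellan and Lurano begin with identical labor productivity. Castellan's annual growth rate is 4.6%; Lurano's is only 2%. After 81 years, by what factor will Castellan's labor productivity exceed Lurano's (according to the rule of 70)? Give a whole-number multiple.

≈ 8 times

Only the 2.6-point difference matters.
70/2.6 ≈ 26.92 years per doubling of the ratio; 81 years gives 3.01 doublings, so ≈ 8×.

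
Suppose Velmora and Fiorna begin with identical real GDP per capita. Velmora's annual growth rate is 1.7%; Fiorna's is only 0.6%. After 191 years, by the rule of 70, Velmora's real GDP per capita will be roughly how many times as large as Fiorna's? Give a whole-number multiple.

Rate gap = 1.7% − 0.6% = 1.1 points.
The ratio doubles every 70/1.1 ≈ 63.64 years.
191/63.64 ≈ 3.00 doublings → ratio ≈ 2^3.00 ≈ 8.

roughly 8 times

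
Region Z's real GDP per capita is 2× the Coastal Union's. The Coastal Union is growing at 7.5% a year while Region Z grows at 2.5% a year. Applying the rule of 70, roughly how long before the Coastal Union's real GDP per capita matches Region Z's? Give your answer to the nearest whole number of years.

What matters is the difference: 5 pp.
Rule of 70 on the gap: the ratio halves every 70/5 ≈ 14.00 years.
A 2× gap closes after 1 halving: 1 × 14.00 ≈ 14 years.

about 14 years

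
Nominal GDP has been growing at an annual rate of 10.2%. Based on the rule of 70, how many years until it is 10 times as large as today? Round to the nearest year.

Doubling time ≈ 70/10.2 = 6.86 years.
10× is log₂ 10 ≈ 3.32 doublings, so ≈ 3.32 × 6.86 = 23 years.

about 23 years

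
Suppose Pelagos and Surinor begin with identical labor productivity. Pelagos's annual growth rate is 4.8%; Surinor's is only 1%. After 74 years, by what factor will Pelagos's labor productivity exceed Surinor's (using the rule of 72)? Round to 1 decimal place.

Pelagos pulls ahead at 3.8 pp per year, so the ratio doubles every 72/3.8 ≈ 18.95 years.
In 74 years that's 3.91 doublings: 2^3.91 ≈ 15.0.

roughly 15.0 times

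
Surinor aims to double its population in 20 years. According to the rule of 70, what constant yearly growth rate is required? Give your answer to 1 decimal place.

70 / 20 ≈ 3.50, so about 3.5% per year.

3.5%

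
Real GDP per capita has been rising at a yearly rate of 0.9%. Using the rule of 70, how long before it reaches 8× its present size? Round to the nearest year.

around 233 years

Doubling time ≈ 70/0.9 = 77.78 years.
Getting to 8× needs 3 doublings: 3 × 77.78 ≈ 233 years.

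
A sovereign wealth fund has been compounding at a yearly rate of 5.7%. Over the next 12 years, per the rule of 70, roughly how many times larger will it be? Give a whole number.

approximately 2 times

Doubling time ≈ 70/5.7 = 12.28 years.
12/12.28 ≈ 1 doubling, so about 2^1 = 2×.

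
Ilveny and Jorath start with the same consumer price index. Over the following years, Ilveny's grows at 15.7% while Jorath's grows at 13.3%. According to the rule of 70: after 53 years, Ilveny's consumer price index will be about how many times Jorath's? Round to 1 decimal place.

Only the 2.4-point difference matters.
70/2.4 ≈ 29.17 years per doubling of the ratio; 53 years gives 1.82 doublings, so ≈ 3.5×.

about 3.5 times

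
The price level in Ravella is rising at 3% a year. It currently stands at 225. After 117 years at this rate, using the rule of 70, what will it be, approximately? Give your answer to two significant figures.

around 7300

It doubles every 70/3 ≈ 23.33 years, so 117 years is 5.02 doublings.
2^5.02 ≈ 32.45; 225 × 32.45 ≈ 7300.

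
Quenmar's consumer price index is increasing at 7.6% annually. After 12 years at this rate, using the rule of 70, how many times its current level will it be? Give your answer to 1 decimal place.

Doubles every ≈ 9.21 years (70/7.6).
12 years is 1.30 doublings; 2^1.30 ≈ 2.5×.

around 2.5 times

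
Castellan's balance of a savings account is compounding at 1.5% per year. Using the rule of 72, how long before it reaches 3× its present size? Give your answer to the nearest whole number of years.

approximately 76 years

Doubling time ≈ 72/1.5 = 48.00 years.
Reaching 3× takes log₂(3) ≈ 1.58 doublings.
1.58 × 48.00 ≈ 76 years.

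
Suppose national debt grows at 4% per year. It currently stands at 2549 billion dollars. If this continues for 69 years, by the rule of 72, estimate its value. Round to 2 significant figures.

around 36000 billion dollars

Doubling time ≈ 72/4 = 18.00 years.
69 years is 69/18.00 ≈ 3.83 doublings, a factor of 2^3.83 ≈ 14.22.
2549 × 14.22 ≈ 36000 billion dollars.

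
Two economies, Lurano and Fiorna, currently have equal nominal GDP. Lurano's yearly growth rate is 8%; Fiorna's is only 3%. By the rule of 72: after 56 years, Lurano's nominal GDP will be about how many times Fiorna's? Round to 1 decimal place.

approximately 14.8 times

Rate gap = 8% − 3% = 5 points.
The ratio doubles every 72/5 ≈ 14.40 years.
56/14.40 ≈ 3.89 doublings → ratio ≈ 2^3.89 ≈ 14.8.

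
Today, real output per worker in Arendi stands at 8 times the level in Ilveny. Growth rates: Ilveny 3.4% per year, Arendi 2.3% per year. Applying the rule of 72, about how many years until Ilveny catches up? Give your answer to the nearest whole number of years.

What matters is the difference: 1.1 pp.
Rule of 72 on the gap: the ratio halves every 72/1.1 ≈ 65.45 years.
An 8 times gap closes after 3 halvings: 3 × 65.45 ≈ 196 years.

196 years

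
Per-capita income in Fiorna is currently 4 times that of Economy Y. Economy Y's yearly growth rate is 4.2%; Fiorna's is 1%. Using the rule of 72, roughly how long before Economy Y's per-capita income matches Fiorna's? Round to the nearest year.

≈ 45 years

What matters is the difference: 3.2 pp.
Rule of 72 on the gap: the ratio halves every 72/3.2 ≈ 22.50 years.
A 4 times gap closes after 2 halvings: 2 × 22.50 ≈ 45 years.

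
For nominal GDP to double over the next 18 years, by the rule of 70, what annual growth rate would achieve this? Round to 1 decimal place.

approximately 3.9%

70 / 18 ≈ 3.89, so about 3.9% annually.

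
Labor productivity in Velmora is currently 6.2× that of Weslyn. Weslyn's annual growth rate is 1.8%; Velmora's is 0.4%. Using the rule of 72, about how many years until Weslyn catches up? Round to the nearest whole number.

roughly 135 years

What matters is the difference: 1.4 pp.
Rule of 72 on the gap: the ratio halves every 72/1.4 ≈ 51.43 years.
A 6.2× gap takes log₂(6.2) ≈ 2.63 halvings to close: 2.63 × 51.43 ≈ 135 years.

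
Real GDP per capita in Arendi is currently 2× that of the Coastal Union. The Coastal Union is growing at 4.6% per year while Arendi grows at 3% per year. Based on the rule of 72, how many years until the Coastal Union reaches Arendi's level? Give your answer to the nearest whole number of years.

≈ 45 years

What matters is the difference: 1.6 pp.
Rule of 72 on the gap: the ratio halves every 72/1.6 ≈ 45.00 years.
A 2× gap closes after 1 halving: 1 × 45.00 ≈ 45 years.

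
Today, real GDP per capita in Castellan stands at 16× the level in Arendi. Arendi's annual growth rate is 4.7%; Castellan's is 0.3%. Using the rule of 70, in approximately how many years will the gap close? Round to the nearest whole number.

The growth-rate gap is 4.7% − 0.3% = 4.4 percentage points.
So the ratio between them halves every 70/4.4 ≈ 15.91 years.
A 16× gap closes after 4 halvings: 4 × 15.91 ≈ 64 years.

approximately 64 years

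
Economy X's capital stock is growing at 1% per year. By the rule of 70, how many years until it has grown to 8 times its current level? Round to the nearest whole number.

Doubling time ≈ 70/1 = 70.00 years.
Getting to 8× needs 3 doublings: 3 × 70.00 ≈ 210 years.

about 210 years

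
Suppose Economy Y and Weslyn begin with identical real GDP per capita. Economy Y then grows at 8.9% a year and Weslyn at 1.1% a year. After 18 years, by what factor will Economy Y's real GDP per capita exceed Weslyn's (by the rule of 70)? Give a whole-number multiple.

4 times

Economy Y pulls ahead at 7.8 pp per year, so the ratio doubles every 70/7.8 ≈ 8.97 years.
In 18 years that's 2.01 doublings: 2^2.01 ≈ 4.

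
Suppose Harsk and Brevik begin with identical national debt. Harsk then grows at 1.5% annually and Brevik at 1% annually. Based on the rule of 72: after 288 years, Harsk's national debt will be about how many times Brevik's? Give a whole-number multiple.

≈ 4 times

Harsk pulls ahead at 0.5 pp per year, so the ratio doubles every 72/0.5 ≈ 144.00 years.
In 288 years that's 2.00 doublings: 2^2.00 ≈ 4.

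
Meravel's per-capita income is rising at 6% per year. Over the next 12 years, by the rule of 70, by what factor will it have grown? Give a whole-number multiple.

70/6 ≈ 11.67 years per doubling.
12 years fits 1 doubling: 2^1 = 2.

≈ 2 times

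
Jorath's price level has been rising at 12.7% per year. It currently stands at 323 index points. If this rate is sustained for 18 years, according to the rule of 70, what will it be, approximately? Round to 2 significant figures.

about 3100 index points

It doubles every 70/12.7 ≈ 5.51 years, so 18 years is 3.27 doublings.
2^3.27 ≈ 9.65; 323 × 9.65 ≈ 3100 index points.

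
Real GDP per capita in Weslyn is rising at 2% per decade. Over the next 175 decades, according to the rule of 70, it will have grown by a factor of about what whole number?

approximately 32 times

70/2 ≈ 35.00 decades per doubling.
175 decades fits 5 doublings: 2^5 = 32.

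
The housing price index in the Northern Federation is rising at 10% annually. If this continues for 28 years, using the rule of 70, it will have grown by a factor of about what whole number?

Doubling time ≈ 70/10 = 7.00 years.
28/7.00 ≈ 4 doublings, so about 2^4 = 16×.

around 16 times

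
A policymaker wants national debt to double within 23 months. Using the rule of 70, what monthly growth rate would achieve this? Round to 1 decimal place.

70 / 23 ≈ 3.04, so about 3.0% per month.

roughly 3.0% per month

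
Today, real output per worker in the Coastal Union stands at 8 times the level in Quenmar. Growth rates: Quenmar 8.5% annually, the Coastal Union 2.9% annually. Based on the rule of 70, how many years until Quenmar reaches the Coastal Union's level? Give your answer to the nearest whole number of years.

What matters is the difference: 5.6 pp.
Rule of 70 on the gap: the ratio halves every 70/5.6 ≈ 12.50 years.
An 8 times gap closes after 3 halvings: 3 × 12.50 ≈ 38 years.

around 38 years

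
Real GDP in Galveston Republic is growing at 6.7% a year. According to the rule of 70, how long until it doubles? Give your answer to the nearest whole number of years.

approximately 10 years

Doubling time ≈ 70 / 6.7 = 10.45 years.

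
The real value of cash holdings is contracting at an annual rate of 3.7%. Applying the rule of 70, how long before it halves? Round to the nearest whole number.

19 years

Halving time ≈ 70 / 3.7 = 18.92 → 19 years.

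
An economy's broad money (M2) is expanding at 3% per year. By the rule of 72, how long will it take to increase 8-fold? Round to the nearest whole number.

Doubling time ≈ 72/3 = 24.00 years.
8× is 3 doublings, so 3 × 24.00 ≈ 72 years.

≈ 72 years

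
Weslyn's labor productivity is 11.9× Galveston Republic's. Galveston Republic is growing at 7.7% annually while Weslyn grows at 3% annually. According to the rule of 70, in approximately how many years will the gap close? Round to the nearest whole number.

about 53 years

What matters is the difference: 4.7 pp.
Rule of 70 on the gap: the ratio halves every 70/4.7 ≈ 14.89 years.
An 11.9× gap takes log₂(11.9) ≈ 3.57 halvings to close: 3.57 × 14.89 ≈ 53 years.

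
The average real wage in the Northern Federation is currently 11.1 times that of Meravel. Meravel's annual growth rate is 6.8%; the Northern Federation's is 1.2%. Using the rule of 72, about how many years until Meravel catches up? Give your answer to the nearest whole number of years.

about 45 years

What matters is the difference: 5.6 pp.
Rule of 72 on the gap: the ratio halves every 72/5.6 ≈ 12.86 years.
An 11.1 times gap takes log₂(11.1) ≈ 3.47 halvings to close: 3.47 × 12.86 ≈ 45 years.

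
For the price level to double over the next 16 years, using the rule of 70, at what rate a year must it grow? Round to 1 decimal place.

≈ 4.4%

70 / 16 ≈ 4.38, so about 4.4% a year.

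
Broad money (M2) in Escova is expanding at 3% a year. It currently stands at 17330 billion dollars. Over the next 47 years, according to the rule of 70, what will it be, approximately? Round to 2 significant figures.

Doubling time ≈ 70/3 = 23.33 years.
47 years is 47/23.33 ≈ 2.01 doublings, a factor of 2^2.01 ≈ 4.03.
17330 × 4.03 ≈ 70000 billion dollars.

around 70000 billion dollars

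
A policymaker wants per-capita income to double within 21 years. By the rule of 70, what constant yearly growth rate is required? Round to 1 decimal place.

70 / 21 ≈ 3.33, so about 3.3% per year.

around 3.3%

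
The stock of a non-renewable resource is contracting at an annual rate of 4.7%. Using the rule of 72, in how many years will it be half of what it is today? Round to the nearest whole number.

about 15 years

The rule works in reverse for decay: 72/4.7 ≈ 15.32 years to halve.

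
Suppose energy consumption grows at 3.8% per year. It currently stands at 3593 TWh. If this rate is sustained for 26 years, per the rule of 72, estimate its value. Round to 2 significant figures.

roughly 9300 TWh

It doubles every 72/3.8 ≈ 18.95 years, so 26 years is 1.37 doublings.
2^1.37 ≈ 2.58; 3593 × 2.58 ≈ 9300 TWh.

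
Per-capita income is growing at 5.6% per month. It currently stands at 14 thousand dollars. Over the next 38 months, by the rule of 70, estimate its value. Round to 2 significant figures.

It doubles every 70/5.6 ≈ 12.50 months, so 38 months is 3.04 doublings.
2^3.04 ≈ 8.22; 14 × 8.22 ≈ 120 thousand dollars.

around 120 thousand dollars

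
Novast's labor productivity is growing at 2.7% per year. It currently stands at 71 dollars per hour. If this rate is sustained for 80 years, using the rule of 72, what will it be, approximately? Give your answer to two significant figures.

Doubling time ≈ 72/2.7 = 26.67 years.
80 years is 80/26.67 ≈ 3.00 doublings, a factor of 2^3.00 ≈ 8.00.
71 × 8.00 ≈ 570 dollars per hour.

≈ 570 dollars per hour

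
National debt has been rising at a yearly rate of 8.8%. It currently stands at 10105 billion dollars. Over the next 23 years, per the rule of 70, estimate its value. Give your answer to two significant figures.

Doubling time ≈ 70/8.8 = 7.95 years.
23 years is 23/7.95 ≈ 2.89 doublings, a factor of 2^2.89 ≈ 7.41.
10105 × 7.41 ≈ 75000 billion dollars.

75000 billion dollars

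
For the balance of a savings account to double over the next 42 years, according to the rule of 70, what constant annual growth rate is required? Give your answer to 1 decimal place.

70 / 42 ≈ 1.67, so about 1.7% annually.

roughly 1.7%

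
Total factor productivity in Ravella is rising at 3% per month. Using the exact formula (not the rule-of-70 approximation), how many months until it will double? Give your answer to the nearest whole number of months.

23 months

t = ln(2) / ln(1 + 0.03) = 0.6931 / 0.029559 ≈ 23.45.
≈ 23 months.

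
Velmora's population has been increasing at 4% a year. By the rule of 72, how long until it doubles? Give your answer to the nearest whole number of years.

≈ 18 years

At 4%, doubling takes about 72/4 = 18.00 years.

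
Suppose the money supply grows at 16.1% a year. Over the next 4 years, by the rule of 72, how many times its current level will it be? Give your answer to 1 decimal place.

Doubles every ≈ 4.47 years (72/16.1).
4 years is 0.89 doublings; 2^0.89 ≈ 1.9×.

approximately 1.9 times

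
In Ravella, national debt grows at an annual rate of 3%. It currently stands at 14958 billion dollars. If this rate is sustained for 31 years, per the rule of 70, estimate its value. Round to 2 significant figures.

It doubles every 70/3 ≈ 23.33 years, so 31 years is 1.33 doublings.
2^1.33 ≈ 2.51; 14958 × 2.51 ≈ 38000 billion dollars.

approximately 38000 billion dollars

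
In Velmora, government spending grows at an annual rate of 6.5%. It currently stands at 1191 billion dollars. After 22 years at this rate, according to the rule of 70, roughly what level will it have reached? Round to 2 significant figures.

≈ 4900 billion dollars

It doubles every 70/6.5 ≈ 10.77 years, so 22 years is 2.04 doublings.
2^2.04 ≈ 4.11; 1191 × 4.11 ≈ 4900 billion dollars.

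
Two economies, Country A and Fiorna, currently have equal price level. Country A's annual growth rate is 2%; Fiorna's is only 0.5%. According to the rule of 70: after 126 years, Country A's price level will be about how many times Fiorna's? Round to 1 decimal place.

roughly 6.5 times

Rate gap = 2% − 0.5% = 1.5 points.
The ratio doubles every 70/1.5 ≈ 46.67 years.
126/46.67 ≈ 2.70 doublings → ratio ≈ 2^2.70 ≈ 6.5.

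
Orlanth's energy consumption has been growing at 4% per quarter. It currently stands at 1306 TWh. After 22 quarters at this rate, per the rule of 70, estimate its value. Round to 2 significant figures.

roughly 3100 TWh

Doubling time ≈ 70/4 = 17.50 quarters.
22 quarters is 22/17.50 ≈ 1.26 doublings, a factor of 2^1.26 ≈ 2.39.
1306 × 2.39 ≈ 3100 TWh.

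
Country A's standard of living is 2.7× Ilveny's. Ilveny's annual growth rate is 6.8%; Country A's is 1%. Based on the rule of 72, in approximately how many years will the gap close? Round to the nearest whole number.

18 years

What matters is the difference: 5.8 pp.
Rule of 72 on the gap: the ratio halves every 72/5.8 ≈ 12.41 years.
A 2.7× gap takes log₂(2.7) ≈ 1.43 halvings to close: 1.43 × 12.41 ≈ 18 years.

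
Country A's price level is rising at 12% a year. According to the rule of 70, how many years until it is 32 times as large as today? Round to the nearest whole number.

roughly 29 years

One doubling takes 70/12 = 5.83 years.
32× is 5 doublings, so 5 × 5.83 ≈ 29 years.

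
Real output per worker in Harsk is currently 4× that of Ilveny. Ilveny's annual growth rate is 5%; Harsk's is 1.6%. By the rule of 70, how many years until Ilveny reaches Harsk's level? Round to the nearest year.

The growth-rate gap is 5% − 1.6% = 3.4 percentage points.
So the ratio between them halves every 70/3.4 ≈ 20.59 years.
A 4× gap closes after 2 halvings: 2 × 20.59 ≈ 41 years.

approximately 41 years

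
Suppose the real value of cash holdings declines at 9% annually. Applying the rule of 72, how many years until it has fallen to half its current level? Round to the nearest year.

roughly 8 years

The rule works in reverse for decay: 72/9 ≈ 8.00 years to halve.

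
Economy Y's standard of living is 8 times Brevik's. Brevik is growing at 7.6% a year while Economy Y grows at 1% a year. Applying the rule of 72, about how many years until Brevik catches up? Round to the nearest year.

What matters is the difference: 6.6 pp.
Rule of 72 on the gap: the ratio halves every 72/6.6 ≈ 10.91 years.
An 8 times gap closes after 3 halvings: 3 × 10.91 ≈ 33 years.

roughly 33 years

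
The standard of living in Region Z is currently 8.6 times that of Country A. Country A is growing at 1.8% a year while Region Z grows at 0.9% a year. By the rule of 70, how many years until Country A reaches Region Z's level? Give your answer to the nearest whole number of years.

The growth-rate gap is 1.8% − 0.9% = 0.9 percentage points.
So the ratio between them halves every 70/0.9 ≈ 77.78 years.
An 8.6 times gap takes log₂(8.6) ≈ 3.10 halvings to close: 3.10 × 77.78 ≈ 241 years.

241 years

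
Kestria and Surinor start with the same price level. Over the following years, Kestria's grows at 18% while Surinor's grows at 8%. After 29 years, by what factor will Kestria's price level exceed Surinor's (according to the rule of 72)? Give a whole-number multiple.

Kestria pulls ahead at 10 pp per year, so the ratio doubles every 72/10 ≈ 7.20 years.
In 29 years that's 4.03 doublings: 2^4.03 ≈ 16.

≈ 16 times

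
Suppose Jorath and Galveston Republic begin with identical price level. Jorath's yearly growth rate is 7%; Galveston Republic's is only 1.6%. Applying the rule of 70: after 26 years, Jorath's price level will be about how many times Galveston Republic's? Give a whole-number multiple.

Only the 5.4-point difference matters.
70/5.4 ≈ 12.96 years per doubling of the ratio; 26 years gives 2.01 doublings, so ≈ 4×.

4 times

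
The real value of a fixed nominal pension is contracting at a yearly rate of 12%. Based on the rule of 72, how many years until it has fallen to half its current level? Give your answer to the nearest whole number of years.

approximately 6 years

The rule works in reverse for decay: 72/12 ≈ 6.00 years to halve.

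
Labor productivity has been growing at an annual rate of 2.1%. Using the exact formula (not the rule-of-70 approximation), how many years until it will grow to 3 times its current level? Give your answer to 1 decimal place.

52.9 years

t = ln(3) / ln(1 + 0.021) = 1.0986 / 0.020783 ≈ 52.86.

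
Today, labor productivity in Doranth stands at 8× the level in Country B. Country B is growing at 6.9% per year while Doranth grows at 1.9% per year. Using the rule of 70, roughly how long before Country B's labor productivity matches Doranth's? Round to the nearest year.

42 years

What matters is the difference: 5 pp.
Rule of 70 on the gap: the ratio halves every 70/5 ≈ 14.00 years.
An 8× gap closes after 3 halvings: 3 × 14.00 ≈ 42 years.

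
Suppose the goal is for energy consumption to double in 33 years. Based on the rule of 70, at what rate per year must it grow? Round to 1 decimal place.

70 / 33 ≈ 2.12, so about 2.1% per year.

roughly 2.1% per year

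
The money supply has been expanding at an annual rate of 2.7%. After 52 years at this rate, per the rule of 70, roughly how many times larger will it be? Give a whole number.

4 times

70/2.7 ≈ 25.93 years per doubling.
52 years fits 2 doublings: 2^2 = 4.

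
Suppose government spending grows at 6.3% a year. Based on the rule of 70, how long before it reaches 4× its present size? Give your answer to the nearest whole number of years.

At 6.3% it doubles every 70/6.3 ≈ 11.11 years.
Getting to 4× needs 2 doublings: 2 × 11.11 ≈ 22 years.

around 22 years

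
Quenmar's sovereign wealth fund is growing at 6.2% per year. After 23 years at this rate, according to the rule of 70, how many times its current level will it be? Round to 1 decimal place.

approximately 4.1 times

Doubling time ≈ 70/6.2 = 11.29 years.
23 years / 11.29 ≈ 2.04 doublings → factor 2^2.04 ≈ 4.1.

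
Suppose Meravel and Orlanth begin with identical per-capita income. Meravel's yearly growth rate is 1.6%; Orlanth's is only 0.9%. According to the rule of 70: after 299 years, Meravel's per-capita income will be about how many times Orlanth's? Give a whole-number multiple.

around 8 times

Rate gap = 1.6% − 0.9% = 0.7 points.
The ratio doubles every 70/0.7 ≈ 100.00 years.
299/100.00 ≈ 2.99 doublings → ratio ≈ 2^2.99 ≈ 8.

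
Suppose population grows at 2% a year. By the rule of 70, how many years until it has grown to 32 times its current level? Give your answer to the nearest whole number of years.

175 years

At 2% it doubles every 70/2 ≈ 35.00 years.
32× is 5 doublings, so 5 × 35.00 ≈ 175 years.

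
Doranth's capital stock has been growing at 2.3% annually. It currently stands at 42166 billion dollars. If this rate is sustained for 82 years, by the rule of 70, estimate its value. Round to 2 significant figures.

around 270000 billion dollars

It doubles every 70/2.3 ≈ 30.43 years, so 82 years is 2.69 doublings.
2^2.69 ≈ 6.45; 42166 × 6.45 ≈ 270000 billion dollars.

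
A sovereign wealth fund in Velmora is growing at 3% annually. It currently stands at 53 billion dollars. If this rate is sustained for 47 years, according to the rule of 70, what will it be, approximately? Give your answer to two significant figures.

roughly 210 billion dollars

It doubles every 70/3 ≈ 23.33 years, so 47 years is 2.01 doublings.
2^2.01 ≈ 4.03; 53 × 4.03 ≈ 210 billion dollars.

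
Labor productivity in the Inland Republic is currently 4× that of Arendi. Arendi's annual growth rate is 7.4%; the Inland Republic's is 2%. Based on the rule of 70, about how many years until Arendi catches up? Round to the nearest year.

≈ 26 years

Arendi gains on the Inland Republic at 7.4% − 2% = 5.4 points a year.
At that relative rate the gap halves every 70/5.4 ≈ 12.96 years.
A 4× gap closes after 2 halvings: 2 × 12.96 ≈ 26 years.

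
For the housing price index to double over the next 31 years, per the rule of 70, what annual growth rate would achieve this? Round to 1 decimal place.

roughly 2.3%

70 / 31 ≈ 2.26, so about 2.3% annually.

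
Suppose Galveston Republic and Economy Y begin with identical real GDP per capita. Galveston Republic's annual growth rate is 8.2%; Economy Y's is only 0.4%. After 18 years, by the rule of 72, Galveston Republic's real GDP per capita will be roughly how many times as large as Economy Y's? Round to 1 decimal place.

Rate gap = 8.2% − 0.4% = 7.8 points.
The ratio doubles every 72/7.8 ≈ 9.23 years.
18/9.23 ≈ 1.95 doublings → ratio ≈ 2^1.95 ≈ 3.9.

3.9 times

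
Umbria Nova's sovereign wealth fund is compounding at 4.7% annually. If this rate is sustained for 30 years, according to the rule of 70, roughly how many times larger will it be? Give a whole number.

70/4.7 ≈ 14.89 years per doubling.
30 years fits 2 doublings: 2^2 = 4.

roughly 4 times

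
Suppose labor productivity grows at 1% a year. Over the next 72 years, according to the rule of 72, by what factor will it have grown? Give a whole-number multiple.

about 2 times

Doubling time ≈ 72/1 = 72.00 years.
72/72.00 ≈ 1 doubling, so about 2^1 = 2×.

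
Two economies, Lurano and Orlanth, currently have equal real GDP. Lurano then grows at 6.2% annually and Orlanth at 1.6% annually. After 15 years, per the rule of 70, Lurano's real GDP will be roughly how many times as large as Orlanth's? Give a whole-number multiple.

Lurano pulls ahead at 4.6 pp per year, so the ratio doubles every 70/4.6 ≈ 15.22 years.
In 15 years that's 0.99 doublings: 2^0.99 ≈ 2.

2 times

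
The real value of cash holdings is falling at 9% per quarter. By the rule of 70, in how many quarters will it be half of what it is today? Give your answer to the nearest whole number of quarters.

Falling at 9%, it halves about every 70/9 = 7.78 quarters.

roughly 8 quarters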